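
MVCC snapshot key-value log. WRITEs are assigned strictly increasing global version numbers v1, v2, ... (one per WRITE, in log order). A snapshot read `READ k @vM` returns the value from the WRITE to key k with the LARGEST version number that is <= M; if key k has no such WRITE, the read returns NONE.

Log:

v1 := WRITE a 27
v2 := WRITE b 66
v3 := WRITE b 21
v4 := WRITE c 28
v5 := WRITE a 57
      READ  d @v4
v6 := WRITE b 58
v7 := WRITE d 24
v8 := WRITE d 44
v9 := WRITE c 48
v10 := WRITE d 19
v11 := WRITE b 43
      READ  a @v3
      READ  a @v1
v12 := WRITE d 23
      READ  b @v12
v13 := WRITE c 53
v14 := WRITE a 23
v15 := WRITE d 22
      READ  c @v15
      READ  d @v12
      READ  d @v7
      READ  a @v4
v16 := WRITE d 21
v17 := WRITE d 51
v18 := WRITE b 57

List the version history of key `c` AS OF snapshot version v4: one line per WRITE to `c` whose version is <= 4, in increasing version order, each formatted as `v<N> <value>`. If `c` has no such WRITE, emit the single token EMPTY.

Answer: v4 28

Derivation:
Scan writes for key=c with version <= 4:
  v1 WRITE a 27 -> skip
  v2 WRITE b 66 -> skip
  v3 WRITE b 21 -> skip
  v4 WRITE c 28 -> keep
  v5 WRITE a 57 -> skip
  v6 WRITE b 58 -> skip
  v7 WRITE d 24 -> skip
  v8 WRITE d 44 -> skip
  v9 WRITE c 48 -> drop (> snap)
  v10 WRITE d 19 -> skip
  v11 WRITE b 43 -> skip
  v12 WRITE d 23 -> skip
  v13 WRITE c 53 -> drop (> snap)
  v14 WRITE a 23 -> skip
  v15 WRITE d 22 -> skip
  v16 WRITE d 21 -> skip
  v17 WRITE d 51 -> skip
  v18 WRITE b 57 -> skip
Collected: [(4, 28)]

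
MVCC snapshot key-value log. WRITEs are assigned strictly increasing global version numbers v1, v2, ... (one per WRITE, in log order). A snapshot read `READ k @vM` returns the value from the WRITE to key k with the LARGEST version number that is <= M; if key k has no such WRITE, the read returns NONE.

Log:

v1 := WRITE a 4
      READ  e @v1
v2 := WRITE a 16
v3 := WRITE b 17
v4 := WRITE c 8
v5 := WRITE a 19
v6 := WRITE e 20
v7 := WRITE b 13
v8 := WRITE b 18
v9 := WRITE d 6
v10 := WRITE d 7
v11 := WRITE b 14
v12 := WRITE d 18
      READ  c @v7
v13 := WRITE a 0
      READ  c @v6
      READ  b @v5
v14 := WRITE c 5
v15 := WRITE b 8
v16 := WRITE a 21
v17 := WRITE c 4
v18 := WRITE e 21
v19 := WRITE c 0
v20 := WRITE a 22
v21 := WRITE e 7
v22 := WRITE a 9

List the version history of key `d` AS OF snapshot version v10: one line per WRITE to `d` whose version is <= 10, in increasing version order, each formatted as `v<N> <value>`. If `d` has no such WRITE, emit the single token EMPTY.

Scan writes for key=d with version <= 10:
  v1 WRITE a 4 -> skip
  v2 WRITE a 16 -> skip
  v3 WRITE b 17 -> skip
  v4 WRITE c 8 -> skip
  v5 WRITE a 19 -> skip
  v6 WRITE e 20 -> skip
  v7 WRITE b 13 -> skip
  v8 WRITE b 18 -> skip
  v9 WRITE d 6 -> keep
  v10 WRITE d 7 -> keep
  v11 WRITE b 14 -> skip
  v12 WRITE d 18 -> drop (> snap)
  v13 WRITE a 0 -> skip
  v14 WRITE c 5 -> skip
  v15 WRITE b 8 -> skip
  v16 WRITE a 21 -> skip
  v17 WRITE c 4 -> skip
  v18 WRITE e 21 -> skip
  v19 WRITE c 0 -> skip
  v20 WRITE a 22 -> skip
  v21 WRITE e 7 -> skip
  v22 WRITE a 9 -> skip
Collected: [(9, 6), (10, 7)]

Answer: v9 6
v10 7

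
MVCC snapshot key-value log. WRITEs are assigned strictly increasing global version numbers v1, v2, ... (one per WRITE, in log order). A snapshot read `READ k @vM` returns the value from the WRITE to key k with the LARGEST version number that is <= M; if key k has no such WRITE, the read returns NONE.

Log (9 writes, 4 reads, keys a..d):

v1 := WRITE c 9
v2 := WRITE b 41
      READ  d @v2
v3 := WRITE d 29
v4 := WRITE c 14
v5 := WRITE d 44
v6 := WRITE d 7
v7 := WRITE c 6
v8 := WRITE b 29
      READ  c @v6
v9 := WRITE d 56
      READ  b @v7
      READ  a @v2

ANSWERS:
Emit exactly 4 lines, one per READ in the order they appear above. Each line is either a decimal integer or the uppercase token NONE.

v1: WRITE c=9  (c history now [(1, 9)])
v2: WRITE b=41  (b history now [(2, 41)])
READ d @v2: history=[] -> no version <= 2 -> NONE
v3: WRITE d=29  (d history now [(3, 29)])
v4: WRITE c=14  (c history now [(1, 9), (4, 14)])
v5: WRITE d=44  (d history now [(3, 29), (5, 44)])
v6: WRITE d=7  (d history now [(3, 29), (5, 44), (6, 7)])
v7: WRITE c=6  (c history now [(1, 9), (4, 14), (7, 6)])
v8: WRITE b=29  (b history now [(2, 41), (8, 29)])
READ c @v6: history=[(1, 9), (4, 14), (7, 6)] -> pick v4 -> 14
v9: WRITE d=56  (d history now [(3, 29), (5, 44), (6, 7), (9, 56)])
READ b @v7: history=[(2, 41), (8, 29)] -> pick v2 -> 41
READ a @v2: history=[] -> no version <= 2 -> NONE

Answer: NONE
14
41
NONE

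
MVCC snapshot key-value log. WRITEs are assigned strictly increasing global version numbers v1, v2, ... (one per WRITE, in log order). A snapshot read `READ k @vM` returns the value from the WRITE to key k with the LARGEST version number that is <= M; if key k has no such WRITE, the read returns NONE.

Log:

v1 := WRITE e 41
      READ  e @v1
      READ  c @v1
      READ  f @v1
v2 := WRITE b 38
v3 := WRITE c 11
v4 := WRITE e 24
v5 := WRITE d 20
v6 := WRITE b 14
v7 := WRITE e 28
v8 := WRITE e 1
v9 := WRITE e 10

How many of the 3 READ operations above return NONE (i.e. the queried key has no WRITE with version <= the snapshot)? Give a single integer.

v1: WRITE e=41  (e history now [(1, 41)])
READ e @v1: history=[(1, 41)] -> pick v1 -> 41
READ c @v1: history=[] -> no version <= 1 -> NONE
READ f @v1: history=[] -> no version <= 1 -> NONE
v2: WRITE b=38  (b history now [(2, 38)])
v3: WRITE c=11  (c history now [(3, 11)])
v4: WRITE e=24  (e history now [(1, 41), (4, 24)])
v5: WRITE d=20  (d history now [(5, 20)])
v6: WRITE b=14  (b history now [(2, 38), (6, 14)])
v7: WRITE e=28  (e history now [(1, 41), (4, 24), (7, 28)])
v8: WRITE e=1  (e history now [(1, 41), (4, 24), (7, 28), (8, 1)])
v9: WRITE e=10  (e history now [(1, 41), (4, 24), (7, 28), (8, 1), (9, 10)])
Read results in order: ['41', 'NONE', 'NONE']
NONE count = 2

Answer: 2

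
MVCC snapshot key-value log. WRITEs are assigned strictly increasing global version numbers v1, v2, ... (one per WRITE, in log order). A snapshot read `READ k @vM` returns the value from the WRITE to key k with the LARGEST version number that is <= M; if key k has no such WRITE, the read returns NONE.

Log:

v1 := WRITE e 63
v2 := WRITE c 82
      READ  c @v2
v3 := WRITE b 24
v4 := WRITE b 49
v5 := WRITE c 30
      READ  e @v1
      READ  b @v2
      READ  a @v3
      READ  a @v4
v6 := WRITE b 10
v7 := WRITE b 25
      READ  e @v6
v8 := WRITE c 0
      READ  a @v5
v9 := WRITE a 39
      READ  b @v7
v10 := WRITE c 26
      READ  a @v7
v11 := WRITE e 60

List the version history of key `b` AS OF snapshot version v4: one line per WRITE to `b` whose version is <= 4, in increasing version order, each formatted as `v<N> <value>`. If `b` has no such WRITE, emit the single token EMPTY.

Answer: v3 24
v4 49

Derivation:
Scan writes for key=b with version <= 4:
  v1 WRITE e 63 -> skip
  v2 WRITE c 82 -> skip
  v3 WRITE b 24 -> keep
  v4 WRITE b 49 -> keep
  v5 WRITE c 30 -> skip
  v6 WRITE b 10 -> drop (> snap)
  v7 WRITE b 25 -> drop (> snap)
  v8 WRITE c 0 -> skip
  v9 WRITE a 39 -> skip
  v10 WRITE c 26 -> skip
  v11 WRITE e 60 -> skip
Collected: [(3, 24), (4, 49)]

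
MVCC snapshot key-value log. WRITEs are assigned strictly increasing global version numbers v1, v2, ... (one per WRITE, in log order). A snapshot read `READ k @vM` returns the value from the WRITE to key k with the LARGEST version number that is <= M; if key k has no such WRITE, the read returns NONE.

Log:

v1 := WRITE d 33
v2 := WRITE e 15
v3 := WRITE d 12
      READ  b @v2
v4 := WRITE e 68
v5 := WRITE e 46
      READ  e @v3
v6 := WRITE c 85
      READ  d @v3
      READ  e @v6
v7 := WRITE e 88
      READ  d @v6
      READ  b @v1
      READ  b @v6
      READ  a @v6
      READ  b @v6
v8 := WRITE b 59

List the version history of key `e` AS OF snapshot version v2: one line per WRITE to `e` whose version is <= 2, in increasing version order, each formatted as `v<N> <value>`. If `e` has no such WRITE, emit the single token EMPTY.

Answer: v2 15

Derivation:
Scan writes for key=e with version <= 2:
  v1 WRITE d 33 -> skip
  v2 WRITE e 15 -> keep
  v3 WRITE d 12 -> skip
  v4 WRITE e 68 -> drop (> snap)
  v5 WRITE e 46 -> drop (> snap)
  v6 WRITE c 85 -> skip
  v7 WRITE e 88 -> drop (> snap)
  v8 WRITE b 59 -> skip
Collected: [(2, 15)]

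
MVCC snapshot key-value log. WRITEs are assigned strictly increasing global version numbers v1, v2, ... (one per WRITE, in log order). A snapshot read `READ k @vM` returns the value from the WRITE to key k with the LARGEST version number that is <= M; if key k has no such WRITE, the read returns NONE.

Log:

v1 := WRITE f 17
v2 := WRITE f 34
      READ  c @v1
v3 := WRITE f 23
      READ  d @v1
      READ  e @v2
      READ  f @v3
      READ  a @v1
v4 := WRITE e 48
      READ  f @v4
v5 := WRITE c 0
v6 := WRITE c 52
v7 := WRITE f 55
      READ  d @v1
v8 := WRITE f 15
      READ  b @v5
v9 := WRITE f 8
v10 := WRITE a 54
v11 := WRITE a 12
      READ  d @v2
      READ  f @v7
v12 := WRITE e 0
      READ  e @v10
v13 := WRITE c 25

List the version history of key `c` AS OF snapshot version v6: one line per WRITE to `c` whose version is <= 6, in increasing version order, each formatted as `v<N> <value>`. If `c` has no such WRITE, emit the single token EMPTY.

Answer: v5 0
v6 52

Derivation:
Scan writes for key=c with version <= 6:
  v1 WRITE f 17 -> skip
  v2 WRITE f 34 -> skip
  v3 WRITE f 23 -> skip
  v4 WRITE e 48 -> skip
  v5 WRITE c 0 -> keep
  v6 WRITE c 52 -> keep
  v7 WRITE f 55 -> skip
  v8 WRITE f 15 -> skip
  v9 WRITE f 8 -> skip
  v10 WRITE a 54 -> skip
  v11 WRITE a 12 -> skip
  v12 WRITE e 0 -> skip
  v13 WRITE c 25 -> drop (> snap)
Collected: [(5, 0), (6, 52)]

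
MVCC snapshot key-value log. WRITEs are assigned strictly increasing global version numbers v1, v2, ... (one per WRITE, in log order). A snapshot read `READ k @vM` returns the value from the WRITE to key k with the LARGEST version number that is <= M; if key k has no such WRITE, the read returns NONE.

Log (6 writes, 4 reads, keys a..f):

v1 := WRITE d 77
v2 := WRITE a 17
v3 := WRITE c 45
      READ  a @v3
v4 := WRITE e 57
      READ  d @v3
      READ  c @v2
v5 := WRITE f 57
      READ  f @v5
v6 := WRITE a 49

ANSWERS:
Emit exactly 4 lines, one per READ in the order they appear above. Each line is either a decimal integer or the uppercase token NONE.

Answer: 17
77
NONE
57

Derivation:
v1: WRITE d=77  (d history now [(1, 77)])
v2: WRITE a=17  (a history now [(2, 17)])
v3: WRITE c=45  (c history now [(3, 45)])
READ a @v3: history=[(2, 17)] -> pick v2 -> 17
v4: WRITE e=57  (e history now [(4, 57)])
READ d @v3: history=[(1, 77)] -> pick v1 -> 77
READ c @v2: history=[(3, 45)] -> no version <= 2 -> NONE
v5: WRITE f=57  (f history now [(5, 57)])
READ f @v5: history=[(5, 57)] -> pick v5 -> 57
v6: WRITE a=49  (a history now [(2, 17), (6, 49)])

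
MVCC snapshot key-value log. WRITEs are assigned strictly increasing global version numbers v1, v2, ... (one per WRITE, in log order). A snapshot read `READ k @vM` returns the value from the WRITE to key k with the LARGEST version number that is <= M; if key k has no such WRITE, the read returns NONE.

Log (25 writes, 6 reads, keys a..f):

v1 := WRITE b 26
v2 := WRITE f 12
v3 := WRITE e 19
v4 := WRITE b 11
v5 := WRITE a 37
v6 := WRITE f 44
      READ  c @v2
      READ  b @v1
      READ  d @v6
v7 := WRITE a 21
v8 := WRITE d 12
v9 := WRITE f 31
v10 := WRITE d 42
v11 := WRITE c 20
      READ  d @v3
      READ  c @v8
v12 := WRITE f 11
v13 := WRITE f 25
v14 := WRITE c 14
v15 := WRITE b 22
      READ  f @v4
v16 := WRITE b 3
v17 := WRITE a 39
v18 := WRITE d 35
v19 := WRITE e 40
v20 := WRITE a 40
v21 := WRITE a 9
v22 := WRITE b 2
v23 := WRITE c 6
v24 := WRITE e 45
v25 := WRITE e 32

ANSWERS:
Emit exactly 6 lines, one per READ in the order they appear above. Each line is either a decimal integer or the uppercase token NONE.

Answer: NONE
26
NONE
NONE
NONE
12

Derivation:
v1: WRITE b=26  (b history now [(1, 26)])
v2: WRITE f=12  (f history now [(2, 12)])
v3: WRITE e=19  (e history now [(3, 19)])
v4: WRITE b=11  (b history now [(1, 26), (4, 11)])
v5: WRITE a=37  (a history now [(5, 37)])
v6: WRITE f=44  (f history now [(2, 12), (6, 44)])
READ c @v2: history=[] -> no version <= 2 -> NONE
READ b @v1: history=[(1, 26), (4, 11)] -> pick v1 -> 26
READ d @v6: history=[] -> no version <= 6 -> NONE
v7: WRITE a=21  (a history now [(5, 37), (7, 21)])
v8: WRITE d=12  (d history now [(8, 12)])
v9: WRITE f=31  (f history now [(2, 12), (6, 44), (9, 31)])
v10: WRITE d=42  (d history now [(8, 12), (10, 42)])
v11: WRITE c=20  (c history now [(11, 20)])
READ d @v3: history=[(8, 12), (10, 42)] -> no version <= 3 -> NONE
READ c @v8: history=[(11, 20)] -> no version <= 8 -> NONE
v12: WRITE f=11  (f history now [(2, 12), (6, 44), (9, 31), (12, 11)])
v13: WRITE f=25  (f history now [(2, 12), (6, 44), (9, 31), (12, 11), (13, 25)])
v14: WRITE c=14  (c history now [(11, 20), (14, 14)])
v15: WRITE b=22  (b history now [(1, 26), (4, 11), (15, 22)])
READ f @v4: history=[(2, 12), (6, 44), (9, 31), (12, 11), (13, 25)] -> pick v2 -> 12
v16: WRITE b=3  (b history now [(1, 26), (4, 11), (15, 22), (16, 3)])
v17: WRITE a=39  (a history now [(5, 37), (7, 21), (17, 39)])
v18: WRITE d=35  (d history now [(8, 12), (10, 42), (18, 35)])
v19: WRITE e=40  (e history now [(3, 19), (19, 40)])
v20: WRITE a=40  (a history now [(5, 37), (7, 21), (17, 39), (20, 40)])
v21: WRITE a=9  (a history now [(5, 37), (7, 21), (17, 39), (20, 40), (21, 9)])
v22: WRITE b=2  (b history now [(1, 26), (4, 11), (15, 22), (16, 3), (22, 2)])
v23: WRITE c=6  (c history now [(11, 20), (14, 14), (23, 6)])
v24: WRITE e=45  (e history now [(3, 19), (19, 40), (24, 45)])
v25: WRITE e=32  (e history now [(3, 19), (19, 40), (24, 45), (25, 32)])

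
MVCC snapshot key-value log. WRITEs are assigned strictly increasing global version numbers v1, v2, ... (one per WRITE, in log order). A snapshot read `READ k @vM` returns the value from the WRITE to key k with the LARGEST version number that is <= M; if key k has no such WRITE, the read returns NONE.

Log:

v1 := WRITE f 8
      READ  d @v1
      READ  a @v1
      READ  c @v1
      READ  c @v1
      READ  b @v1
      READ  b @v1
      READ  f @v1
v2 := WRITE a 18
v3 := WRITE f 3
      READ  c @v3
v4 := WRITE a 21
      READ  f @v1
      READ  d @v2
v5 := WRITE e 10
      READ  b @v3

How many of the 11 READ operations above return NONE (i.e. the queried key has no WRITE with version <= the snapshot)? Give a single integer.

v1: WRITE f=8  (f history now [(1, 8)])
READ d @v1: history=[] -> no version <= 1 -> NONE
READ a @v1: history=[] -> no version <= 1 -> NONE
READ c @v1: history=[] -> no version <= 1 -> NONE
READ c @v1: history=[] -> no version <= 1 -> NONE
READ b @v1: history=[] -> no version <= 1 -> NONE
READ b @v1: history=[] -> no version <= 1 -> NONE
READ f @v1: history=[(1, 8)] -> pick v1 -> 8
v2: WRITE a=18  (a history now [(2, 18)])
v3: WRITE f=3  (f history now [(1, 8), (3, 3)])
READ c @v3: history=[] -> no version <= 3 -> NONE
v4: WRITE a=21  (a history now [(2, 18), (4, 21)])
READ f @v1: history=[(1, 8), (3, 3)] -> pick v1 -> 8
READ d @v2: history=[] -> no version <= 2 -> NONE
v5: WRITE e=10  (e history now [(5, 10)])
READ b @v3: history=[] -> no version <= 3 -> NONE
Read results in order: ['NONE', 'NONE', 'NONE', 'NONE', 'NONE', 'NONE', '8', 'NONE', '8', 'NONE', 'NONE']
NONE count = 9

Answer: 9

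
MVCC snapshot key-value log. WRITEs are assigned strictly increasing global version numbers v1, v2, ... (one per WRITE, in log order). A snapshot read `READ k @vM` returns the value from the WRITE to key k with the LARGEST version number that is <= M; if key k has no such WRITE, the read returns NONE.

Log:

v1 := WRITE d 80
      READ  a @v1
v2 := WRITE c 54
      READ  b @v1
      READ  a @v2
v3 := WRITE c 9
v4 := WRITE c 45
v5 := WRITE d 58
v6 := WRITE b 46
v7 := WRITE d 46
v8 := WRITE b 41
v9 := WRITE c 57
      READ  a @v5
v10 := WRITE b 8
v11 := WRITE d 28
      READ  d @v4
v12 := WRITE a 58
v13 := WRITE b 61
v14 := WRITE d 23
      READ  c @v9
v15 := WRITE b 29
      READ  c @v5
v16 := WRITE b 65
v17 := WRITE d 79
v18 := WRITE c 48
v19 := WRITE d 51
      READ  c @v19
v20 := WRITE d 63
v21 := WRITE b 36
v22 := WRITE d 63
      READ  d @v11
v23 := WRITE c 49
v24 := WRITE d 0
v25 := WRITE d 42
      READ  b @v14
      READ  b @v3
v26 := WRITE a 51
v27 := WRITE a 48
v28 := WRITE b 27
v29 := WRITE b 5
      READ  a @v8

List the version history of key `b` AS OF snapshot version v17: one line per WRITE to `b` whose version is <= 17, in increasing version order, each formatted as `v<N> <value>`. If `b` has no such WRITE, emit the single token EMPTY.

Answer: v6 46
v8 41
v10 8
v13 61
v15 29
v16 65

Derivation:
Scan writes for key=b with version <= 17:
  v1 WRITE d 80 -> skip
  v2 WRITE c 54 -> skip
  v3 WRITE c 9 -> skip
  v4 WRITE c 45 -> skip
  v5 WRITE d 58 -> skip
  v6 WRITE b 46 -> keep
  v7 WRITE d 46 -> skip
  v8 WRITE b 41 -> keep
  v9 WRITE c 57 -> skip
  v10 WRITE b 8 -> keep
  v11 WRITE d 28 -> skip
  v12 WRITE a 58 -> skip
  v13 WRITE b 61 -> keep
  v14 WRITE d 23 -> skip
  v15 WRITE b 29 -> keep
  v16 WRITE b 65 -> keep
  v17 WRITE d 79 -> skip
  v18 WRITE c 48 -> skip
  v19 WRITE d 51 -> skip
  v20 WRITE d 63 -> skip
  v21 WRITE b 36 -> drop (> snap)
  v22 WRITE d 63 -> skip
  v23 WRITE c 49 -> skip
  v24 WRITE d 0 -> skip
  v25 WRITE d 42 -> skip
  v26 WRITE a 51 -> skip
  v27 WRITE a 48 -> skip
  v28 WRITE b 27 -> drop (> snap)
  v29 WRITE b 5 -> drop (> snap)
Collected: [(6, 46), (8, 41), (10, 8), (13, 61), (15, 29), (16, 65)]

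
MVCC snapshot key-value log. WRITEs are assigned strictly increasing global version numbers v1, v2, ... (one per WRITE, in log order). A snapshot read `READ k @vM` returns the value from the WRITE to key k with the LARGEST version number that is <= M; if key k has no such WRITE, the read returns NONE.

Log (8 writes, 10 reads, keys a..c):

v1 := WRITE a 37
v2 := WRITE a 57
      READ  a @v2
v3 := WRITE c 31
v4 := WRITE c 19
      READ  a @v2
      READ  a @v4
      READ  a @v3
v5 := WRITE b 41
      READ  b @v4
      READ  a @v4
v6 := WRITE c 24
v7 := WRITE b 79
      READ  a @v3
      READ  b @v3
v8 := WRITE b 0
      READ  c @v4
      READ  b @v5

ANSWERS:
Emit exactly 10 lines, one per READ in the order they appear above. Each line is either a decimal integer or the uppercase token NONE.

Answer: 57
57
57
57
NONE
57
57
NONE
19
41

Derivation:
v1: WRITE a=37  (a history now [(1, 37)])
v2: WRITE a=57  (a history now [(1, 37), (2, 57)])
READ a @v2: history=[(1, 37), (2, 57)] -> pick v2 -> 57
v3: WRITE c=31  (c history now [(3, 31)])
v4: WRITE c=19  (c history now [(3, 31), (4, 19)])
READ a @v2: history=[(1, 37), (2, 57)] -> pick v2 -> 57
READ a @v4: history=[(1, 37), (2, 57)] -> pick v2 -> 57
READ a @v3: history=[(1, 37), (2, 57)] -> pick v2 -> 57
v5: WRITE b=41  (b history now [(5, 41)])
READ b @v4: history=[(5, 41)] -> no version <= 4 -> NONE
READ a @v4: history=[(1, 37), (2, 57)] -> pick v2 -> 57
v6: WRITE c=24  (c history now [(3, 31), (4, 19), (6, 24)])
v7: WRITE b=79  (b history now [(5, 41), (7, 79)])
READ a @v3: history=[(1, 37), (2, 57)] -> pick v2 -> 57
READ b @v3: history=[(5, 41), (7, 79)] -> no version <= 3 -> NONE
v8: WRITE b=0  (b history now [(5, 41), (7, 79), (8, 0)])
READ c @v4: history=[(3, 31), (4, 19), (6, 24)] -> pick v4 -> 19
READ b @v5: history=[(5, 41), (7, 79), (8, 0)] -> pick v5 -> 41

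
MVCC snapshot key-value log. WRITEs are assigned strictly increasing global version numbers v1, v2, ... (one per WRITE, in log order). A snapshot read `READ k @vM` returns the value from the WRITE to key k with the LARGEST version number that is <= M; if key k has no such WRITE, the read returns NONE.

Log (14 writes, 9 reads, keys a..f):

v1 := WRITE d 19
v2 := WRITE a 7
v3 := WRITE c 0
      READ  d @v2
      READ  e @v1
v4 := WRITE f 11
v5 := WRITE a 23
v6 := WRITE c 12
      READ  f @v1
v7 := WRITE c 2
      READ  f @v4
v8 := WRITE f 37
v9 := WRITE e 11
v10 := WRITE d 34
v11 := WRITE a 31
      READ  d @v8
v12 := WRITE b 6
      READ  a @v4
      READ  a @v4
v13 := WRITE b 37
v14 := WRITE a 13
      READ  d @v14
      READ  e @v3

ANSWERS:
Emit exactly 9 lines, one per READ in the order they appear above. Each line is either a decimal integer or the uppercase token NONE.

v1: WRITE d=19  (d history now [(1, 19)])
v2: WRITE a=7  (a history now [(2, 7)])
v3: WRITE c=0  (c history now [(3, 0)])
READ d @v2: history=[(1, 19)] -> pick v1 -> 19
READ e @v1: history=[] -> no version <= 1 -> NONE
v4: WRITE f=11  (f history now [(4, 11)])
v5: WRITE a=23  (a history now [(2, 7), (5, 23)])
v6: WRITE c=12  (c history now [(3, 0), (6, 12)])
READ f @v1: history=[(4, 11)] -> no version <= 1 -> NONE
v7: WRITE c=2  (c history now [(3, 0), (6, 12), (7, 2)])
READ f @v4: history=[(4, 11)] -> pick v4 -> 11
v8: WRITE f=37  (f history now [(4, 11), (8, 37)])
v9: WRITE e=11  (e history now [(9, 11)])
v10: WRITE d=34  (d history now [(1, 19), (10, 34)])
v11: WRITE a=31  (a history now [(2, 7), (5, 23), (11, 31)])
READ d @v8: history=[(1, 19), (10, 34)] -> pick v1 -> 19
v12: WRITE b=6  (b history now [(12, 6)])
READ a @v4: history=[(2, 7), (5, 23), (11, 31)] -> pick v2 -> 7
READ a @v4: history=[(2, 7), (5, 23), (11, 31)] -> pick v2 -> 7
v13: WRITE b=37  (b history now [(12, 6), (13, 37)])
v14: WRITE a=13  (a history now [(2, 7), (5, 23), (11, 31), (14, 13)])
READ d @v14: history=[(1, 19), (10, 34)] -> pick v10 -> 34
READ e @v3: history=[(9, 11)] -> no version <= 3 -> NONE

Answer: 19
NONE
NONE
11
19
7
7
34
NONE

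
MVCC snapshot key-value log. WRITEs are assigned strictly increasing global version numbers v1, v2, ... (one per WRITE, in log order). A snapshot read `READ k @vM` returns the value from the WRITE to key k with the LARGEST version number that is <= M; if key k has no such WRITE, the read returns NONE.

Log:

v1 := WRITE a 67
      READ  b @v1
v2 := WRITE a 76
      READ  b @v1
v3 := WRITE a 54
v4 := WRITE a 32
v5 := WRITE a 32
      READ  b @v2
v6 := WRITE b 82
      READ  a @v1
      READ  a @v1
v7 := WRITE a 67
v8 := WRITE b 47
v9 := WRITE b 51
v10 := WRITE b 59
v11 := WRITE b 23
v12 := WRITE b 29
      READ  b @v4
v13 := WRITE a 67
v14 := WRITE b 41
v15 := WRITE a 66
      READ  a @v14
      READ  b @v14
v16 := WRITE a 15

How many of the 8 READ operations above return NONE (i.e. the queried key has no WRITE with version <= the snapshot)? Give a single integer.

v1: WRITE a=67  (a history now [(1, 67)])
READ b @v1: history=[] -> no version <= 1 -> NONE
v2: WRITE a=76  (a history now [(1, 67), (2, 76)])
READ b @v1: history=[] -> no version <= 1 -> NONE
v3: WRITE a=54  (a history now [(1, 67), (2, 76), (3, 54)])
v4: WRITE a=32  (a history now [(1, 67), (2, 76), (3, 54), (4, 32)])
v5: WRITE a=32  (a history now [(1, 67), (2, 76), (3, 54), (4, 32), (5, 32)])
READ b @v2: history=[] -> no version <= 2 -> NONE
v6: WRITE b=82  (b history now [(6, 82)])
READ a @v1: history=[(1, 67), (2, 76), (3, 54), (4, 32), (5, 32)] -> pick v1 -> 67
READ a @v1: history=[(1, 67), (2, 76), (3, 54), (4, 32), (5, 32)] -> pick v1 -> 67
v7: WRITE a=67  (a history now [(1, 67), (2, 76), (3, 54), (4, 32), (5, 32), (7, 67)])
v8: WRITE b=47  (b history now [(6, 82), (8, 47)])
v9: WRITE b=51  (b history now [(6, 82), (8, 47), (9, 51)])
v10: WRITE b=59  (b history now [(6, 82), (8, 47), (9, 51), (10, 59)])
v11: WRITE b=23  (b history now [(6, 82), (8, 47), (9, 51), (10, 59), (11, 23)])
v12: WRITE b=29  (b history now [(6, 82), (8, 47), (9, 51), (10, 59), (11, 23), (12, 29)])
READ b @v4: history=[(6, 82), (8, 47), (9, 51), (10, 59), (11, 23), (12, 29)] -> no version <= 4 -> NONE
v13: WRITE a=67  (a history now [(1, 67), (2, 76), (3, 54), (4, 32), (5, 32), (7, 67), (13, 67)])
v14: WRITE b=41  (b history now [(6, 82), (8, 47), (9, 51), (10, 59), (11, 23), (12, 29), (14, 41)])
v15: WRITE a=66  (a history now [(1, 67), (2, 76), (3, 54), (4, 32), (5, 32), (7, 67), (13, 67), (15, 66)])
READ a @v14: history=[(1, 67), (2, 76), (3, 54), (4, 32), (5, 32), (7, 67), (13, 67), (15, 66)] -> pick v13 -> 67
READ b @v14: history=[(6, 82), (8, 47), (9, 51), (10, 59), (11, 23), (12, 29), (14, 41)] -> pick v14 -> 41
v16: WRITE a=15  (a history now [(1, 67), (2, 76), (3, 54), (4, 32), (5, 32), (7, 67), (13, 67), (15, 66), (16, 15)])
Read results in order: ['NONE', 'NONE', 'NONE', '67', '67', 'NONE', '67', '41']
NONE count = 4

Answer: 4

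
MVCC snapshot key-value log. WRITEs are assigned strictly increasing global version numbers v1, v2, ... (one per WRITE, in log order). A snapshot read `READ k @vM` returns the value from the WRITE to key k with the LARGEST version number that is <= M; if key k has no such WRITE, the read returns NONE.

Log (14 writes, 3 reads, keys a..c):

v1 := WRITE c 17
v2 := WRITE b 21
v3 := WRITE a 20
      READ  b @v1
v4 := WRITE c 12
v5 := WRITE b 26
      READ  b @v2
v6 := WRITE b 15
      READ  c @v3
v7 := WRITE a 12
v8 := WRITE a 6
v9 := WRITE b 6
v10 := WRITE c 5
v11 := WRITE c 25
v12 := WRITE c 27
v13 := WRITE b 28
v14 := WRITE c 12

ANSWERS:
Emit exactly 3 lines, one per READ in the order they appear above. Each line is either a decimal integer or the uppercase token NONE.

v1: WRITE c=17  (c history now [(1, 17)])
v2: WRITE b=21  (b history now [(2, 21)])
v3: WRITE a=20  (a history now [(3, 20)])
READ b @v1: history=[(2, 21)] -> no version <= 1 -> NONE
v4: WRITE c=12  (c history now [(1, 17), (4, 12)])
v5: WRITE b=26  (b history now [(2, 21), (5, 26)])
READ b @v2: history=[(2, 21), (5, 26)] -> pick v2 -> 21
v6: WRITE b=15  (b history now [(2, 21), (5, 26), (6, 15)])
READ c @v3: history=[(1, 17), (4, 12)] -> pick v1 -> 17
v7: WRITE a=12  (a history now [(3, 20), (7, 12)])
v8: WRITE a=6  (a history now [(3, 20), (7, 12), (8, 6)])
v9: WRITE b=6  (b history now [(2, 21), (5, 26), (6, 15), (9, 6)])
v10: WRITE c=5  (c history now [(1, 17), (4, 12), (10, 5)])
v11: WRITE c=25  (c history now [(1, 17), (4, 12), (10, 5), (11, 25)])
v12: WRITE c=27  (c history now [(1, 17), (4, 12), (10, 5), (11, 25), (12, 27)])
v13: WRITE b=28  (b history now [(2, 21), (5, 26), (6, 15), (9, 6), (13, 28)])
v14: WRITE c=12  (c history now [(1, 17), (4, 12), (10, 5), (11, 25), (12, 27), (14, 12)])

Answer: NONE
21
17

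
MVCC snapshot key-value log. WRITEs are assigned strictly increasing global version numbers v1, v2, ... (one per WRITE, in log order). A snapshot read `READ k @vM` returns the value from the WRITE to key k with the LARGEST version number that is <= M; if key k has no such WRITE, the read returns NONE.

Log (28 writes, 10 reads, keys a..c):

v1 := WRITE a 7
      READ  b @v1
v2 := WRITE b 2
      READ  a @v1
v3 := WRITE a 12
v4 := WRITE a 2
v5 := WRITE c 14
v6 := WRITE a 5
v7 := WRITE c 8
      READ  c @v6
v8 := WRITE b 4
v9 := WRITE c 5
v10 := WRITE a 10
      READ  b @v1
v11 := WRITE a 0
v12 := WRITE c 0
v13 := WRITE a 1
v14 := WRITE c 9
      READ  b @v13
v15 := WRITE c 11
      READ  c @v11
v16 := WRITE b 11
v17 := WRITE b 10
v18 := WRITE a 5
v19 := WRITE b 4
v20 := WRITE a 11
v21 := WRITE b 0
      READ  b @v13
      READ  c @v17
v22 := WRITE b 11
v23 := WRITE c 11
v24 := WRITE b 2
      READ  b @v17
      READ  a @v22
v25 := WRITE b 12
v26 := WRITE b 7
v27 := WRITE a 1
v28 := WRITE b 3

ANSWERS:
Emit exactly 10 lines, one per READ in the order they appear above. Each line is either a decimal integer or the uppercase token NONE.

v1: WRITE a=7  (a history now [(1, 7)])
READ b @v1: history=[] -> no version <= 1 -> NONE
v2: WRITE b=2  (b history now [(2, 2)])
READ a @v1: history=[(1, 7)] -> pick v1 -> 7
v3: WRITE a=12  (a history now [(1, 7), (3, 12)])
v4: WRITE a=2  (a history now [(1, 7), (3, 12), (4, 2)])
v5: WRITE c=14  (c history now [(5, 14)])
v6: WRITE a=5  (a history now [(1, 7), (3, 12), (4, 2), (6, 5)])
v7: WRITE c=8  (c history now [(5, 14), (7, 8)])
READ c @v6: history=[(5, 14), (7, 8)] -> pick v5 -> 14
v8: WRITE b=4  (b history now [(2, 2), (8, 4)])
v9: WRITE c=5  (c history now [(5, 14), (7, 8), (9, 5)])
v10: WRITE a=10  (a history now [(1, 7), (3, 12), (4, 2), (6, 5), (10, 10)])
READ b @v1: history=[(2, 2), (8, 4)] -> no version <= 1 -> NONE
v11: WRITE a=0  (a history now [(1, 7), (3, 12), (4, 2), (6, 5), (10, 10), (11, 0)])
v12: WRITE c=0  (c history now [(5, 14), (7, 8), (9, 5), (12, 0)])
v13: WRITE a=1  (a history now [(1, 7), (3, 12), (4, 2), (6, 5), (10, 10), (11, 0), (13, 1)])
v14: WRITE c=9  (c history now [(5, 14), (7, 8), (9, 5), (12, 0), (14, 9)])
READ b @v13: history=[(2, 2), (8, 4)] -> pick v8 -> 4
v15: WRITE c=11  (c history now [(5, 14), (7, 8), (9, 5), (12, 0), (14, 9), (15, 11)])
READ c @v11: history=[(5, 14), (7, 8), (9, 5), (12, 0), (14, 9), (15, 11)] -> pick v9 -> 5
v16: WRITE b=11  (b history now [(2, 2), (8, 4), (16, 11)])
v17: WRITE b=10  (b history now [(2, 2), (8, 4), (16, 11), (17, 10)])
v18: WRITE a=5  (a history now [(1, 7), (3, 12), (4, 2), (6, 5), (10, 10), (11, 0), (13, 1), (18, 5)])
v19: WRITE b=4  (b history now [(2, 2), (8, 4), (16, 11), (17, 10), (19, 4)])
v20: WRITE a=11  (a history now [(1, 7), (3, 12), (4, 2), (6, 5), (10, 10), (11, 0), (13, 1), (18, 5), (20, 11)])
v21: WRITE b=0  (b history now [(2, 2), (8, 4), (16, 11), (17, 10), (19, 4), (21, 0)])
READ b @v13: history=[(2, 2), (8, 4), (16, 11), (17, 10), (19, 4), (21, 0)] -> pick v8 -> 4
READ c @v17: history=[(5, 14), (7, 8), (9, 5), (12, 0), (14, 9), (15, 11)] -> pick v15 -> 11
v22: WRITE b=11  (b history now [(2, 2), (8, 4), (16, 11), (17, 10), (19, 4), (21, 0), (22, 11)])
v23: WRITE c=11  (c history now [(5, 14), (7, 8), (9, 5), (12, 0), (14, 9), (15, 11), (23, 11)])
v24: WRITE b=2  (b history now [(2, 2), (8, 4), (16, 11), (17, 10), (19, 4), (21, 0), (22, 11), (24, 2)])
READ b @v17: history=[(2, 2), (8, 4), (16, 11), (17, 10), (19, 4), (21, 0), (22, 11), (24, 2)] -> pick v17 -> 10
READ a @v22: history=[(1, 7), (3, 12), (4, 2), (6, 5), (10, 10), (11, 0), (13, 1), (18, 5), (20, 11)] -> pick v20 -> 11
v25: WRITE b=12  (b history now [(2, 2), (8, 4), (16, 11), (17, 10), (19, 4), (21, 0), (22, 11), (24, 2), (25, 12)])
v26: WRITE b=7  (b history now [(2, 2), (8, 4), (16, 11), (17, 10), (19, 4), (21, 0), (22, 11), (24, 2), (25, 12), (26, 7)])
v27: WRITE a=1  (a history now [(1, 7), (3, 12), (4, 2), (6, 5), (10, 10), (11, 0), (13, 1), (18, 5), (20, 11), (27, 1)])
v28: WRITE b=3  (b history now [(2, 2), (8, 4), (16, 11), (17, 10), (19, 4), (21, 0), (22, 11), (24, 2), (25, 12), (26, 7), (28, 3)])

Answer: NONE
7
14
NONE
4
5
4
11
10
11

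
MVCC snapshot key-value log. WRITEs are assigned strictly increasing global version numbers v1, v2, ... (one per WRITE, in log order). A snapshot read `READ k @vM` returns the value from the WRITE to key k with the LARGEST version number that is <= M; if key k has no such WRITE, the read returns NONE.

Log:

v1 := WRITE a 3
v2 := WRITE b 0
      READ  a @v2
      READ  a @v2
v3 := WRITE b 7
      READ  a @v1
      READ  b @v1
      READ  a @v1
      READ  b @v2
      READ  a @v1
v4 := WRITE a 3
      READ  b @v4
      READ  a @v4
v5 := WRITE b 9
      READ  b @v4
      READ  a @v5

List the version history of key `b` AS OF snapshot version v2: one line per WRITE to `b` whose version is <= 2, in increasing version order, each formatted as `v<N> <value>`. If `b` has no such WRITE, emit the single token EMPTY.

Answer: v2 0

Derivation:
Scan writes for key=b with version <= 2:
  v1 WRITE a 3 -> skip
  v2 WRITE b 0 -> keep
  v3 WRITE b 7 -> drop (> snap)
  v4 WRITE a 3 -> skip
  v5 WRITE b 9 -> drop (> snap)
Collected: [(2, 0)]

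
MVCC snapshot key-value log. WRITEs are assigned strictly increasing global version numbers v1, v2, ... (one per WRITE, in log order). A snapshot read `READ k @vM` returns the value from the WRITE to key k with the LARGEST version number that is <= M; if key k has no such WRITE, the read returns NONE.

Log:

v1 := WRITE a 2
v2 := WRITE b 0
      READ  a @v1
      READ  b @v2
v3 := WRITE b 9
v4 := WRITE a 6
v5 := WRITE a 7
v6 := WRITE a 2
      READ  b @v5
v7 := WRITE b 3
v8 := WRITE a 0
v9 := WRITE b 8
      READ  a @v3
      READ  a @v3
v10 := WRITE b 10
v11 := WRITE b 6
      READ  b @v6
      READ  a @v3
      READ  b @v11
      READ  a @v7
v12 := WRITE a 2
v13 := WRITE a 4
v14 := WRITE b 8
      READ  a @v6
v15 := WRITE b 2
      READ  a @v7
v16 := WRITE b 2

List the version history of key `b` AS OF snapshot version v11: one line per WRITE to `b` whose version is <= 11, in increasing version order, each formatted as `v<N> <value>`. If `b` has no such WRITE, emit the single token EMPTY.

Answer: v2 0
v3 9
v7 3
v9 8
v10 10
v11 6

Derivation:
Scan writes for key=b with version <= 11:
  v1 WRITE a 2 -> skip
  v2 WRITE b 0 -> keep
  v3 WRITE b 9 -> keep
  v4 WRITE a 6 -> skip
  v5 WRITE a 7 -> skip
  v6 WRITE a 2 -> skip
  v7 WRITE b 3 -> keep
  v8 WRITE a 0 -> skip
  v9 WRITE b 8 -> keep
  v10 WRITE b 10 -> keep
  v11 WRITE b 6 -> keep
  v12 WRITE a 2 -> skip
  v13 WRITE a 4 -> skip
  v14 WRITE b 8 -> drop (> snap)
  v15 WRITE b 2 -> drop (> snap)
  v16 WRITE b 2 -> drop (> snap)
Collected: [(2, 0), (3, 9), (7, 3), (9, 8), (10, 10), (11, 6)]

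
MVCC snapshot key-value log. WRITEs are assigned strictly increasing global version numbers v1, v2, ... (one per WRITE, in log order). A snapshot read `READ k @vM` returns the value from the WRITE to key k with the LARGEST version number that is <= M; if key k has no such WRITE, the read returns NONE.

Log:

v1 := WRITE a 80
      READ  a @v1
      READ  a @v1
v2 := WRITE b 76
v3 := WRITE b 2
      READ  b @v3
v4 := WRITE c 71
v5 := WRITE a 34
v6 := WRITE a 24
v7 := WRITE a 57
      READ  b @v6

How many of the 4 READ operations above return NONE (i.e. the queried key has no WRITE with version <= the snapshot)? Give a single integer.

Answer: 0

Derivation:
v1: WRITE a=80  (a history now [(1, 80)])
READ a @v1: history=[(1, 80)] -> pick v1 -> 80
READ a @v1: history=[(1, 80)] -> pick v1 -> 80
v2: WRITE b=76  (b history now [(2, 76)])
v3: WRITE b=2  (b history now [(2, 76), (3, 2)])
READ b @v3: history=[(2, 76), (3, 2)] -> pick v3 -> 2
v4: WRITE c=71  (c history now [(4, 71)])
v5: WRITE a=34  (a history now [(1, 80), (5, 34)])
v6: WRITE a=24  (a history now [(1, 80), (5, 34), (6, 24)])
v7: WRITE a=57  (a history now [(1, 80), (5, 34), (6, 24), (7, 57)])
READ b @v6: history=[(2, 76), (3, 2)] -> pick v3 -> 2
Read results in order: ['80', '80', '2', '2']
NONE count = 0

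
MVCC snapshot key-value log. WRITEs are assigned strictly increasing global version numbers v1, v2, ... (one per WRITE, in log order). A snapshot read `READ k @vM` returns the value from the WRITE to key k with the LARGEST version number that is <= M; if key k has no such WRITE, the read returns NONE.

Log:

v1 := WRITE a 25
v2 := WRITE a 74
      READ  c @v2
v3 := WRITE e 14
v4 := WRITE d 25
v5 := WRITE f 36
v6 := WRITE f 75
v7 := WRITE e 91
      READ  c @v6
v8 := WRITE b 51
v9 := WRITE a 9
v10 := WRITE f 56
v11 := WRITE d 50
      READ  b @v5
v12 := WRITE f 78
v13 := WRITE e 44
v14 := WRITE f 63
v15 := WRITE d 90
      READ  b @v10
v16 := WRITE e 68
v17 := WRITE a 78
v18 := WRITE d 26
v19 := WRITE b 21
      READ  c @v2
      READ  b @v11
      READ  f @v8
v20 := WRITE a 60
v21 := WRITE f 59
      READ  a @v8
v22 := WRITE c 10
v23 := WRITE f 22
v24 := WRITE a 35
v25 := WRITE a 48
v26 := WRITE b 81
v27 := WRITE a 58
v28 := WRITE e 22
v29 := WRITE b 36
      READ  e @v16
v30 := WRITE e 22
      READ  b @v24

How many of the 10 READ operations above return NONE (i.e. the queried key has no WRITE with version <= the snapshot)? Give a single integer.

Answer: 4

Derivation:
v1: WRITE a=25  (a history now [(1, 25)])
v2: WRITE a=74  (a history now [(1, 25), (2, 74)])
READ c @v2: history=[] -> no version <= 2 -> NONE
v3: WRITE e=14  (e history now [(3, 14)])
v4: WRITE d=25  (d history now [(4, 25)])
v5: WRITE f=36  (f history now [(5, 36)])
v6: WRITE f=75  (f history now [(5, 36), (6, 75)])
v7: WRITE e=91  (e history now [(3, 14), (7, 91)])
READ c @v6: history=[] -> no version <= 6 -> NONE
v8: WRITE b=51  (b history now [(8, 51)])
v9: WRITE a=9  (a history now [(1, 25), (2, 74), (9, 9)])
v10: WRITE f=56  (f history now [(5, 36), (6, 75), (10, 56)])
v11: WRITE d=50  (d history now [(4, 25), (11, 50)])
READ b @v5: history=[(8, 51)] -> no version <= 5 -> NONE
v12: WRITE f=78  (f history now [(5, 36), (6, 75), (10, 56), (12, 78)])
v13: WRITE e=44  (e history now [(3, 14), (7, 91), (13, 44)])
v14: WRITE f=63  (f history now [(5, 36), (6, 75), (10, 56), (12, 78), (14, 63)])
v15: WRITE d=90  (d history now [(4, 25), (11, 50), (15, 90)])
READ b @v10: history=[(8, 51)] -> pick v8 -> 51
v16: WRITE e=68  (e history now [(3, 14), (7, 91), (13, 44), (16, 68)])
v17: WRITE a=78  (a history now [(1, 25), (2, 74), (9, 9), (17, 78)])
v18: WRITE d=26  (d history now [(4, 25), (11, 50), (15, 90), (18, 26)])
v19: WRITE b=21  (b history now [(8, 51), (19, 21)])
READ c @v2: history=[] -> no version <= 2 -> NONE
READ b @v11: history=[(8, 51), (19, 21)] -> pick v8 -> 51
READ f @v8: history=[(5, 36), (6, 75), (10, 56), (12, 78), (14, 63)] -> pick v6 -> 75
v20: WRITE a=60  (a history now [(1, 25), (2, 74), (9, 9), (17, 78), (20, 60)])
v21: WRITE f=59  (f history now [(5, 36), (6, 75), (10, 56), (12, 78), (14, 63), (21, 59)])
READ a @v8: history=[(1, 25), (2, 74), (9, 9), (17, 78), (20, 60)] -> pick v2 -> 74
v22: WRITE c=10  (c history now [(22, 10)])
v23: WRITE f=22  (f history now [(5, 36), (6, 75), (10, 56), (12, 78), (14, 63), (21, 59), (23, 22)])
v24: WRITE a=35  (a history now [(1, 25), (2, 74), (9, 9), (17, 78), (20, 60), (24, 35)])
v25: WRITE a=48  (a history now [(1, 25), (2, 74), (9, 9), (17, 78), (20, 60), (24, 35), (25, 48)])
v26: WRITE b=81  (b history now [(8, 51), (19, 21), (26, 81)])
v27: WRITE a=58  (a history now [(1, 25), (2, 74), (9, 9), (17, 78), (20, 60), (24, 35), (25, 48), (27, 58)])
v28: WRITE e=22  (e history now [(3, 14), (7, 91), (13, 44), (16, 68), (28, 22)])
v29: WRITE b=36  (b history now [(8, 51), (19, 21), (26, 81), (29, 36)])
READ e @v16: history=[(3, 14), (7, 91), (13, 44), (16, 68), (28, 22)] -> pick v16 -> 68
v30: WRITE e=22  (e history now [(3, 14), (7, 91), (13, 44), (16, 68), (28, 22), (30, 22)])
READ b @v24: history=[(8, 51), (19, 21), (26, 81), (29, 36)] -> pick v19 -> 21
Read results in order: ['NONE', 'NONE', 'NONE', '51', 'NONE', '51', '75', '74', '68', '21']
NONE count = 4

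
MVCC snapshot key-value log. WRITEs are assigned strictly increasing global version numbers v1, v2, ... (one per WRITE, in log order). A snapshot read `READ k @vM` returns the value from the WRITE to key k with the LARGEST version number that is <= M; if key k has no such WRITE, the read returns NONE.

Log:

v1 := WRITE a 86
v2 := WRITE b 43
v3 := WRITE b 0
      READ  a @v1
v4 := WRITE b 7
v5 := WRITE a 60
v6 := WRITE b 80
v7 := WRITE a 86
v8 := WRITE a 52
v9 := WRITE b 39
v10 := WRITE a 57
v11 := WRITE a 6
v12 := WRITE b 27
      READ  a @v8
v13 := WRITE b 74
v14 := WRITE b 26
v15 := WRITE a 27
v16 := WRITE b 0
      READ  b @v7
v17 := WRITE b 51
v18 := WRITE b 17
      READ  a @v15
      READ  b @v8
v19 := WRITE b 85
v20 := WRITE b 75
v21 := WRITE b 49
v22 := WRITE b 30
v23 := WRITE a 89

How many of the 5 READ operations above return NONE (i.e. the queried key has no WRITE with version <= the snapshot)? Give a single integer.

Answer: 0

Derivation:
v1: WRITE a=86  (a history now [(1, 86)])
v2: WRITE b=43  (b history now [(2, 43)])
v3: WRITE b=0  (b history now [(2, 43), (3, 0)])
READ a @v1: history=[(1, 86)] -> pick v1 -> 86
v4: WRITE b=7  (b history now [(2, 43), (3, 0), (4, 7)])
v5: WRITE a=60  (a history now [(1, 86), (5, 60)])
v6: WRITE b=80  (b history now [(2, 43), (3, 0), (4, 7), (6, 80)])
v7: WRITE a=86  (a history now [(1, 86), (5, 60), (7, 86)])
v8: WRITE a=52  (a history now [(1, 86), (5, 60), (7, 86), (8, 52)])
v9: WRITE b=39  (b history now [(2, 43), (3, 0), (4, 7), (6, 80), (9, 39)])
v10: WRITE a=57  (a history now [(1, 86), (5, 60), (7, 86), (8, 52), (10, 57)])
v11: WRITE a=6  (a history now [(1, 86), (5, 60), (7, 86), (8, 52), (10, 57), (11, 6)])
v12: WRITE b=27  (b history now [(2, 43), (3, 0), (4, 7), (6, 80), (9, 39), (12, 27)])
READ a @v8: history=[(1, 86), (5, 60), (7, 86), (8, 52), (10, 57), (11, 6)] -> pick v8 -> 52
v13: WRITE b=74  (b history now [(2, 43), (3, 0), (4, 7), (6, 80), (9, 39), (12, 27), (13, 74)])
v14: WRITE b=26  (b history now [(2, 43), (3, 0), (4, 7), (6, 80), (9, 39), (12, 27), (13, 74), (14, 26)])
v15: WRITE a=27  (a history now [(1, 86), (5, 60), (7, 86), (8, 52), (10, 57), (11, 6), (15, 27)])
v16: WRITE b=0  (b history now [(2, 43), (3, 0), (4, 7), (6, 80), (9, 39), (12, 27), (13, 74), (14, 26), (16, 0)])
READ b @v7: history=[(2, 43), (3, 0), (4, 7), (6, 80), (9, 39), (12, 27), (13, 74), (14, 26), (16, 0)] -> pick v6 -> 80
v17: WRITE b=51  (b history now [(2, 43), (3, 0), (4, 7), (6, 80), (9, 39), (12, 27), (13, 74), (14, 26), (16, 0), (17, 51)])
v18: WRITE b=17  (b history now [(2, 43), (3, 0), (4, 7), (6, 80), (9, 39), (12, 27), (13, 74), (14, 26), (16, 0), (17, 51), (18, 17)])
READ a @v15: history=[(1, 86), (5, 60), (7, 86), (8, 52), (10, 57), (11, 6), (15, 27)] -> pick v15 -> 27
READ b @v8: history=[(2, 43), (3, 0), (4, 7), (6, 80), (9, 39), (12, 27), (13, 74), (14, 26), (16, 0), (17, 51), (18, 17)] -> pick v6 -> 80
v19: WRITE b=85  (b history now [(2, 43), (3, 0), (4, 7), (6, 80), (9, 39), (12, 27), (13, 74), (14, 26), (16, 0), (17, 51), (18, 17), (19, 85)])
v20: WRITE b=75  (b history now [(2, 43), (3, 0), (4, 7), (6, 80), (9, 39), (12, 27), (13, 74), (14, 26), (16, 0), (17, 51), (18, 17), (19, 85), (20, 75)])
v21: WRITE b=49  (b history now [(2, 43), (3, 0), (4, 7), (6, 80), (9, 39), (12, 27), (13, 74), (14, 26), (16, 0), (17, 51), (18, 17), (19, 85), (20, 75), (21, 49)])
v22: WRITE b=30  (b history now [(2, 43), (3, 0), (4, 7), (6, 80), (9, 39), (12, 27), (13, 74), (14, 26), (16, 0), (17, 51), (18, 17), (19, 85), (20, 75), (21, 49), (22, 30)])
v23: WRITE a=89  (a history now [(1, 86), (5, 60), (7, 86), (8, 52), (10, 57), (11, 6), (15, 27), (23, 89)])
Read results in order: ['86', '52', '80', '27', '80']
NONE count = 0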